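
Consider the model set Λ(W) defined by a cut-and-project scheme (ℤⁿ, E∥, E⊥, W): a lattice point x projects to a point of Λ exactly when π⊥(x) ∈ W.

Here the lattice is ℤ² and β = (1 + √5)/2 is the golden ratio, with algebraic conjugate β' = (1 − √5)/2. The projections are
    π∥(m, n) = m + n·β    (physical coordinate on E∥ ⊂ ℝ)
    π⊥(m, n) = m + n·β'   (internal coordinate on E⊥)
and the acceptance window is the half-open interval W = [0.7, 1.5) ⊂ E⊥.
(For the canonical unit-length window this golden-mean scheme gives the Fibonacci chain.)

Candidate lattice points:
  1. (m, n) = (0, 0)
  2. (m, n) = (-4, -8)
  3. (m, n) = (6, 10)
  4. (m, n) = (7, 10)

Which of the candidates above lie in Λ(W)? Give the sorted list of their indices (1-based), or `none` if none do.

2, 4

Compute β' = (1−√5)/2 = -0.61803, so π⊥(m,n) = m -0.61803·n.
#1 (0,0): internal coord 0 + (0)·β' = +0.00000; +0.00000 ∉ [0.7, 1.5) → out
#2 (-4,-8): internal coord -4 + (-8)·β' = +0.94427; +0.94427 ∈ [0.7, 1.5) → IN Λ
#3 (6,10): internal coord 6 + (10)·β' = -0.18034; -0.18034 ∉ [0.7, 1.5) → out
#4 (7,10): internal coord 7 + (10)·β' = +0.81966; +0.81966 ∈ [0.7, 1.5) → IN Λ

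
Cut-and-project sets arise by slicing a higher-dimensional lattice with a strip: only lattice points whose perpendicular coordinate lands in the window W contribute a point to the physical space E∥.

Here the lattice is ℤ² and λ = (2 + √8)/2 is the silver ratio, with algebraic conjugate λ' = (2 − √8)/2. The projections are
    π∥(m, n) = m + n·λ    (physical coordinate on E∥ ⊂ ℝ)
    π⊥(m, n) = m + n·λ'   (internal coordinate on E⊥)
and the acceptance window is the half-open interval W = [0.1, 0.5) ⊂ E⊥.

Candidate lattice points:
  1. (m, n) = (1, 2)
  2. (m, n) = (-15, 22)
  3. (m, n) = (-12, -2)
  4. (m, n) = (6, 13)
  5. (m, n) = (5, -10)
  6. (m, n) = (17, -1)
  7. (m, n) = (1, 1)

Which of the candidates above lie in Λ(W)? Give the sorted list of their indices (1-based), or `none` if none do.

Numerically λ ≈ 2.4142 and λ' = −1/λ ≈ -0.4142.
[1] lift (1,2): star map gives 0.1716; window check 0.1 ≤ 0.1716 < 0.5 is true → IN Λ
[2] lift (-15,22): star map gives -24.1127; window check 0.1 ≤ -24.1127 < 0.5 is false → out
[3] lift (-12,-2): star map gives -11.1716; window check 0.1 ≤ -11.1716 < 0.5 is false → out
[4] lift (6,13): star map gives 0.6152; window check 0.1 ≤ 0.6152 < 0.5 is false → out
[5] lift (5,-10): star map gives 9.1421; window check 0.1 ≤ 9.1421 < 0.5 is false → out
[6] lift (17,-1): star map gives 17.4142; window check 0.1 ≤ 17.4142 < 0.5 is false → out
[7] lift (1,1): star map gives 0.5858; window check 0.1 ≤ 0.5858 < 0.5 is false → out

1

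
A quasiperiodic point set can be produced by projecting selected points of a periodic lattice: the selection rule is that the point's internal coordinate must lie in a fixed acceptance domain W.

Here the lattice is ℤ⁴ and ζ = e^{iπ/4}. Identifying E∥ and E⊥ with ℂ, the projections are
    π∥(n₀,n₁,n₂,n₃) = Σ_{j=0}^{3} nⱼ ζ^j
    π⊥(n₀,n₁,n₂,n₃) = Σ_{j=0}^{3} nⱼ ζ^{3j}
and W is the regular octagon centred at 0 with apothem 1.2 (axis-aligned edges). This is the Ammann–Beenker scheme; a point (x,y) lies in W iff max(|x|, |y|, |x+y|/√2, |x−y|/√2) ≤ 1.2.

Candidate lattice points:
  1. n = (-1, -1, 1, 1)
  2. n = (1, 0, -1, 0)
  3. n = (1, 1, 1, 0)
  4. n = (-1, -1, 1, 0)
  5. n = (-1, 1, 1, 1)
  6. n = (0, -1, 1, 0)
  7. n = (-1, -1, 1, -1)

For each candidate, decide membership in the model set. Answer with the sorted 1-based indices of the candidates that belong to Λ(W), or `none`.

1, 3, 5

With ζ = e^{iπ/4} the internal vectors are ζ^0,ζ^3,ζ^6,ζ^9.
#1 (-1, -1, 1, 1): internal (0.4142, -1.0000); octagon support 1.0000 vs apothem 1.2 → ∈ W
#2 (1, 0, -1, 0): internal (1.0000, 1.0000); octagon support 1.4142 vs apothem 1.2 → ∉ W
#3 (1, 1, 1, 0): internal (0.2929, -0.2929); octagon support 0.4142 vs apothem 1.2 → ∈ W
#4 (-1, -1, 1, 0): internal (-0.2929, -1.7071); octagon support 1.7071 vs apothem 1.2 → ∉ W
#5 (-1, 1, 1, 1): internal (-1.0000, 0.4142); octagon support 1.0000 vs apothem 1.2 → ∈ W
#6 (0, -1, 1, 0): internal (0.7071, -1.7071); octagon support 1.7071 vs apothem 1.2 → ∉ W
#7 (-1, -1, 1, -1): internal (-1.0000, -2.4142); octagon support 2.4142 vs apothem 1.2 → ∉ W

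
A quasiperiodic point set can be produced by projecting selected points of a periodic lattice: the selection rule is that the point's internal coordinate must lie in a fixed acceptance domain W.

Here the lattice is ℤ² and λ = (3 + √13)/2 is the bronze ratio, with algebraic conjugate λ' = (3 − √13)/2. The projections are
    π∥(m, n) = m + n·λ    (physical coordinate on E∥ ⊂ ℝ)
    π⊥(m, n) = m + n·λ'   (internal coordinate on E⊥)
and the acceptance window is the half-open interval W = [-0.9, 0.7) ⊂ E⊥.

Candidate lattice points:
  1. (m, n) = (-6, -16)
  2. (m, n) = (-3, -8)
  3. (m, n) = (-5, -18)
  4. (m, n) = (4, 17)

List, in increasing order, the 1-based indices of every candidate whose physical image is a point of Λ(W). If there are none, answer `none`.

Compute λ' = (3−√13)/2 = -0.302776, so π⊥(m,n) = m -0.302776·n.
candidate 1: (m,n)=(-6,-16) → π∥ = -6-16·λ ≈ -58.844410, π⊥ = -6-16·λ' ≈ -1.155590 ∉ [-0.9, 0.7) ⇒ out
candidate 2: (m,n)=(-3,-8) → π∥ = -3-8·λ ≈ -29.422205, π⊥ = -3-8·λ' ≈ -0.577795 ∈ [-0.9, 0.7) ⇒ IN Λ
candidate 3: (m,n)=(-5,-18) → π∥ = -5-18·λ ≈ -64.449961, π⊥ = -5-18·λ' ≈ 0.449961 ∈ [-0.9, 0.7) ⇒ IN Λ
candidate 4: (m,n)=(4,17) → π∥ = 4+17·λ ≈ 60.147186, π⊥ = 4+17·λ' ≈ -1.147186 ∉ [-0.9, 0.7) ⇒ out

2, 3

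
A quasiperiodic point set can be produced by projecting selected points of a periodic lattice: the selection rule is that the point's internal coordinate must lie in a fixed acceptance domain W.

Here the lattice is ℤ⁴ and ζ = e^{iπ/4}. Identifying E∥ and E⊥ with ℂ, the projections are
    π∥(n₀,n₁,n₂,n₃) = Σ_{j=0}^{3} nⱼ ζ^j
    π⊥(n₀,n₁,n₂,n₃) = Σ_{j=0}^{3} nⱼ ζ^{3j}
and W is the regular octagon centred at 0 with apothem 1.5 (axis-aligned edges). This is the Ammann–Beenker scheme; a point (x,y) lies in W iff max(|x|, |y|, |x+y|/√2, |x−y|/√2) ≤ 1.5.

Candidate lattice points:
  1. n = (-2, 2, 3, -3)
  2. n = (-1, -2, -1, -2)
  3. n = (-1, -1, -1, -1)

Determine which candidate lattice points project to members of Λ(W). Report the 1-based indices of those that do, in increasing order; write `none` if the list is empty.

π⊥(n) = n₀ + n₁ζ³ + n₂ζ⁶ + n₃ζ⁹ where ζ = e^{iπ/4}.
candidate 1: n = (-2, 2, 3, -3) → π⊥ ≈ (-5.535534, -3.707107); max(|x|,|y|,|x±y|/√2) = 6.535534 > 1.5 ⇒ ∉ W
candidate 2: n = (-1, -2, -1, -2) → π⊥ ≈ (-1.000000, -1.828427); max(|x|,|y|,|x±y|/√2) = 2.000000 > 1.5 ⇒ ∉ W
candidate 3: n = (-1, -1, -1, -1) → π⊥ ≈ (-1.000000, -0.414214); max(|x|,|y|,|x±y|/√2) = 1.000000 ≤ 1.5 ⇒ ∈ W

3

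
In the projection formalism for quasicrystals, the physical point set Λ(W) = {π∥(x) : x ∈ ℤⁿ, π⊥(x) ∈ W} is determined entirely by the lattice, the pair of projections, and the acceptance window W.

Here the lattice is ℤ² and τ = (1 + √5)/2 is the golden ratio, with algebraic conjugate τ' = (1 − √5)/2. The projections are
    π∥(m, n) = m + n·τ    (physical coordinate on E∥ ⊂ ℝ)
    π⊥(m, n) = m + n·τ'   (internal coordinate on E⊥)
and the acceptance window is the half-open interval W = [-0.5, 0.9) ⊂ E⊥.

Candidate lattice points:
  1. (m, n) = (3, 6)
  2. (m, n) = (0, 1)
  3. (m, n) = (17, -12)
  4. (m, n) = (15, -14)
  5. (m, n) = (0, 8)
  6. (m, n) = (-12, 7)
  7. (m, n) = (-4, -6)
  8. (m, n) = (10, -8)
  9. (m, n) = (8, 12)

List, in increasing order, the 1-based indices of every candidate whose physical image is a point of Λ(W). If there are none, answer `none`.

Compute τ' = (1−√5)/2 = -0.618034, so π⊥(m,n) = m -0.618034·n.
#1 (3,6): internal coord 3 + (6)·τ' = -0.708204; -0.708204 ∉ [-0.5, 0.9) → out
#2 (0,1): internal coord 0 + (1)·τ' = -0.618034; -0.618034 ∉ [-0.5, 0.9) → out
#3 (17,-12): internal coord 17 + (-12)·τ' = +24.416408; +24.416408 ∉ [-0.5, 0.9) → out
#4 (15,-14): internal coord 15 + (-14)·τ' = +23.652476; +23.652476 ∉ [-0.5, 0.9) → out
#5 (0,8): internal coord 0 + (8)·τ' = -4.944272; -4.944272 ∉ [-0.5, 0.9) → out
#6 (-12,7): internal coord -12 + (7)·τ' = -16.326238; -16.326238 ∉ [-0.5, 0.9) → out
#7 (-4,-6): internal coord -4 + (-6)·τ' = -0.291796; -0.291796 ∈ [-0.5, 0.9) → IN Λ
#8 (10,-8): internal coord 10 + (-8)·τ' = +14.944272; +14.944272 ∉ [-0.5, 0.9) → out
#9 (8,12): internal coord 8 + (12)·τ' = +0.583592; +0.583592 ∈ [-0.5, 0.9) → IN Λ

7, 9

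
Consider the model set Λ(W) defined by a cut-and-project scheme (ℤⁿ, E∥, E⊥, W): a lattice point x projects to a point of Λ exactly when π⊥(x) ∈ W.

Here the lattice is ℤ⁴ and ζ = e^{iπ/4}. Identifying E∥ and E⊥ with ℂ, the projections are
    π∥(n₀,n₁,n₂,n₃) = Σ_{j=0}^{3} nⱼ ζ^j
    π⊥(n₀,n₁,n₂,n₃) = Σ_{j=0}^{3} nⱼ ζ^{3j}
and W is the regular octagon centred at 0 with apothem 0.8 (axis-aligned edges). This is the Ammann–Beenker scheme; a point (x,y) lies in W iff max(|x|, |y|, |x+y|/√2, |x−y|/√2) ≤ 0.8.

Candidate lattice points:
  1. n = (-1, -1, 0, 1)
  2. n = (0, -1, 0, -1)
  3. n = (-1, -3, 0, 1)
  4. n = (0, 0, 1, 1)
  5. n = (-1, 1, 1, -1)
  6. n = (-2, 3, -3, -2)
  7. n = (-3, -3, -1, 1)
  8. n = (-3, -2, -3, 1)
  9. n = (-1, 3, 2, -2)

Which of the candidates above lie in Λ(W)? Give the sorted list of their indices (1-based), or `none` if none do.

π⊥(n) = n₀ + n₁ζ³ + n₂ζ⁶ + n₃ζ⁹ where ζ = e^{iπ/4}.
candidate 1: n = (-1, -1, 0, 1) → π⊥ ≈ (+0.4142, +0.0000); max(|x|,|y|,|x±y|/√2) = 0.4142 ≤ 0.8 ⇒ ∈ W
candidate 2: n = (0, -1, 0, -1) → π⊥ ≈ (+0.0000, -1.4142); max(|x|,|y|,|x±y|/√2) = 1.4142 > 0.8 ⇒ ∉ W
candidate 3: n = (-1, -3, 0, 1) → π⊥ ≈ (+1.8284, -1.4142); max(|x|,|y|,|x±y|/√2) = 2.2929 > 0.8 ⇒ ∉ W
candidate 4: n = (0, 0, 1, 1) → π⊥ ≈ (+0.7071, -0.2929); max(|x|,|y|,|x±y|/√2) = 0.7071 ≤ 0.8 ⇒ ∈ W
candidate 5: n = (-1, 1, 1, -1) → π⊥ ≈ (-2.4142, -1.0000); max(|x|,|y|,|x±y|/√2) = 2.4142 > 0.8 ⇒ ∉ W
candidate 6: n = (-2, 3, -3, -2) → π⊥ ≈ (-5.5355, +3.7071); max(|x|,|y|,|x±y|/√2) = 6.5355 > 0.8 ⇒ ∉ W
candidate 7: n = (-3, -3, -1, 1) → π⊥ ≈ (-0.1716, -0.4142); max(|x|,|y|,|x±y|/√2) = 0.4142 ≤ 0.8 ⇒ ∈ W
candidate 8: n = (-3, -2, -3, 1) → π⊥ ≈ (-0.8787, +2.2929); max(|x|,|y|,|x±y|/√2) = 2.2929 > 0.8 ⇒ ∉ W
candidate 9: n = (-1, 3, 2, -2) → π⊥ ≈ (-4.5355, -1.2929); max(|x|,|y|,|x±y|/√2) = 4.5355 > 0.8 ⇒ ∉ W

1, 4, 7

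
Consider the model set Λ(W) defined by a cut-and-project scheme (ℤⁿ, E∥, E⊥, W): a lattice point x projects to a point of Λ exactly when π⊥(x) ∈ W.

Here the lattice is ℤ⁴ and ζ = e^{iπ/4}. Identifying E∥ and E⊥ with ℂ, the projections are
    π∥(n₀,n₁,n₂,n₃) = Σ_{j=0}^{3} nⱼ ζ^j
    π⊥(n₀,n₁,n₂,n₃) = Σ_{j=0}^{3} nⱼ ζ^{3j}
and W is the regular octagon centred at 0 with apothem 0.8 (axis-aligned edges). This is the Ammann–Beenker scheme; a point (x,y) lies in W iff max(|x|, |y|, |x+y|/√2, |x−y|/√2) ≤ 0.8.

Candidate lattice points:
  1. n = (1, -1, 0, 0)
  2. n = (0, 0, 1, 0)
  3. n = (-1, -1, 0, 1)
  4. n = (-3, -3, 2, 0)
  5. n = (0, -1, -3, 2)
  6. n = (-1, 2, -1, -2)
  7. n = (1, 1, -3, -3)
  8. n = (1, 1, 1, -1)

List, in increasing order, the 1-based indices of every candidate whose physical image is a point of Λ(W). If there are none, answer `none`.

With ζ = e^{iπ/4} the internal vectors are ζ^0,ζ^3,ζ^6,ζ^9.
#1 (1, -1, 0, 0): internal (1.70711, -0.70711); octagon support 1.70711 vs apothem 0.8 → ∉ W
#2 (0, 0, 1, 0): internal (0.00000, -1.00000); octagon support 1.00000 vs apothem 0.8 → ∉ W
#3 (-1, -1, 0, 1): internal (0.41421, 0.00000); octagon support 0.41421 vs apothem 0.8 → ∈ W
#4 (-3, -3, 2, 0): internal (-0.87868, -4.12132); octagon support 4.12132 vs apothem 0.8 → ∉ W
#5 (0, -1, -3, 2): internal (2.12132, 3.70711); octagon support 4.12132 vs apothem 0.8 → ∉ W
#6 (-1, 2, -1, -2): internal (-3.82843, 1.00000); octagon support 3.82843 vs apothem 0.8 → ∉ W
#7 (1, 1, -3, -3): internal (-1.82843, 1.58579); octagon support 2.41421 vs apothem 0.8 → ∉ W
#8 (1, 1, 1, -1): internal (-0.41421, -1.00000); octagon support 1.00000 vs apothem 0.8 → ∉ W

3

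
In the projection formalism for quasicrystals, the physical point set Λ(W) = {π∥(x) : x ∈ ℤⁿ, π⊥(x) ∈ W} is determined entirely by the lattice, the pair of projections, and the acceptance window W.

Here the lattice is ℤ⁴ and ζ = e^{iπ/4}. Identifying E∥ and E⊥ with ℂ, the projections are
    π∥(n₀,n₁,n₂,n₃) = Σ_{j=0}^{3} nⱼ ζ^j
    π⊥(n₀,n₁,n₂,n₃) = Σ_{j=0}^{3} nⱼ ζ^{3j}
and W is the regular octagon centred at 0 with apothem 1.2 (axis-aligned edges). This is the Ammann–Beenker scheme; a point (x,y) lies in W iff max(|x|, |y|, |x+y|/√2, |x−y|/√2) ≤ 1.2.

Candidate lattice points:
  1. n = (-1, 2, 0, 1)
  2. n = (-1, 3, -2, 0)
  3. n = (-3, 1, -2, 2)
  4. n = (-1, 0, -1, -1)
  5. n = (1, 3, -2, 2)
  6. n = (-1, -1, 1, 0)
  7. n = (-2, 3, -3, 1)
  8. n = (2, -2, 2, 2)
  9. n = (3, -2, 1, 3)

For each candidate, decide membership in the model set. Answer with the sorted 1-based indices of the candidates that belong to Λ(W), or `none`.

none

Internal map: ζ^{3j} for j=0..3 gives (1,0), (−√2/2,√2/2), (0,−1), (√2/2,√2/2).
candidate 1: n = (-1, 2, 0, 1) → π⊥ ≈ (-1.70711, +2.12132); max(|x|,|y|,|x±y|/√2) = 2.70711 > 1.2 ⇒ ∉ W
candidate 2: n = (-1, 3, -2, 0) → π⊥ ≈ (-3.12132, +4.12132); max(|x|,|y|,|x±y|/√2) = 5.12132 > 1.2 ⇒ ∉ W
candidate 3: n = (-3, 1, -2, 2) → π⊥ ≈ (-2.29289, +4.12132); max(|x|,|y|,|x±y|/√2) = 4.53553 > 1.2 ⇒ ∉ W
candidate 4: n = (-1, 0, -1, -1) → π⊥ ≈ (-1.70711, +0.29289); max(|x|,|y|,|x±y|/√2) = 1.70711 > 1.2 ⇒ ∉ W
candidate 5: n = (1, 3, -2, 2) → π⊥ ≈ (+0.29289, +5.53553); max(|x|,|y|,|x±y|/√2) = 5.53553 > 1.2 ⇒ ∉ W
candidate 6: n = (-1, -1, 1, 0) → π⊥ ≈ (-0.29289, -1.70711); max(|x|,|y|,|x±y|/√2) = 1.70711 > 1.2 ⇒ ∉ W
candidate 7: n = (-2, 3, -3, 1) → π⊥ ≈ (-3.41421, +5.82843); max(|x|,|y|,|x±y|/√2) = 6.53553 > 1.2 ⇒ ∉ W
candidate 8: n = (2, -2, 2, 2) → π⊥ ≈ (+4.82843, -2.00000); max(|x|,|y|,|x±y|/√2) = 4.82843 > 1.2 ⇒ ∉ W
candidate 9: n = (3, -2, 1, 3) → π⊥ ≈ (+6.53553, -0.29289); max(|x|,|y|,|x±y|/√2) = 6.53553 > 1.2 ⇒ ∉ W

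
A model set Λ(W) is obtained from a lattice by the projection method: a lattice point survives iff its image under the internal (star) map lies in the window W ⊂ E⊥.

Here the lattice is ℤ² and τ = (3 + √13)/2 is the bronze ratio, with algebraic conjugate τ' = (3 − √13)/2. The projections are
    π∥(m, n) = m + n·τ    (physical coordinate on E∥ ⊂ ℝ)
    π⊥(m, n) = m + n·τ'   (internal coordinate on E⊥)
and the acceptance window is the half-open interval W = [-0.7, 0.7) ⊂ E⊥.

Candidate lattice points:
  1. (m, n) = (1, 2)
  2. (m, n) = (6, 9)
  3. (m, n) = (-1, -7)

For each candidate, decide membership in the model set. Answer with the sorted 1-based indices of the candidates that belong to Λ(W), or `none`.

Compute τ' = (3−√13)/2 = -0.30278, so π⊥(m,n) = m -0.30278·n.
candidate 1: (m,n)=(1,2) → π∥ = 1+2·τ ≈ 7.60555, π⊥ = 1+2·τ' ≈ 0.39445 ∈ [-0.7, 0.7) ⇒ IN Λ
candidate 2: (m,n)=(6,9) → π∥ = 6+9·τ ≈ 35.72498, π⊥ = 6+9·τ' ≈ 3.27502 ∉ [-0.7, 0.7) ⇒ out
candidate 3: (m,n)=(-1,-7) → π∥ = -1-7·τ ≈ -24.11943, π⊥ = -1-7·τ' ≈ 1.11943 ∉ [-0.7, 0.7) ⇒ out

1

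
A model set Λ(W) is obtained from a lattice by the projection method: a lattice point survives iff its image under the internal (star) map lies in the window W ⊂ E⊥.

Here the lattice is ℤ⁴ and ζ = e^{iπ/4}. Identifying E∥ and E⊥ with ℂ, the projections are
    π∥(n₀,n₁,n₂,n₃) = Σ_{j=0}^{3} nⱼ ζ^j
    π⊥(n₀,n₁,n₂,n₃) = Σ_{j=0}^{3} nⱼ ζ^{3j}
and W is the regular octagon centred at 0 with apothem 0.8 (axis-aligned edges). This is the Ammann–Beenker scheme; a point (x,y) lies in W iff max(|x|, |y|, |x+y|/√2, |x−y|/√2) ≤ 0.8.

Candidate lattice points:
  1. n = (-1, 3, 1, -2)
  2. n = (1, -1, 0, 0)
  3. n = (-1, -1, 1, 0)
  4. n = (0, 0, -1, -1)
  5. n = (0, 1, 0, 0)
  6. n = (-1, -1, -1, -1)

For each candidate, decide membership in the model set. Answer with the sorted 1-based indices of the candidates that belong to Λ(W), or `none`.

4

Internal map: ζ^{3j} for j=0..3 gives (1,0), (−√2/2,√2/2), (0,−1), (√2/2,√2/2).
#1 (-1, 3, 1, -2): internal (-4.5355, -0.2929); octagon support 4.5355 vs apothem 0.8 → ∉ W
#2 (1, -1, 0, 0): internal (1.7071, -0.7071); octagon support 1.7071 vs apothem 0.8 → ∉ W
#3 (-1, -1, 1, 0): internal (-0.2929, -1.7071); octagon support 1.7071 vs apothem 0.8 → ∉ W
#4 (0, 0, -1, -1): internal (-0.7071, 0.2929); octagon support 0.7071 vs apothem 0.8 → ∈ W
#5 (0, 1, 0, 0): internal (-0.7071, 0.7071); octagon support 1.0000 vs apothem 0.8 → ∉ W
#6 (-1, -1, -1, -1): internal (-1.0000, -0.4142); octagon support 1.0000 vs apothem 0.8 → ∉ W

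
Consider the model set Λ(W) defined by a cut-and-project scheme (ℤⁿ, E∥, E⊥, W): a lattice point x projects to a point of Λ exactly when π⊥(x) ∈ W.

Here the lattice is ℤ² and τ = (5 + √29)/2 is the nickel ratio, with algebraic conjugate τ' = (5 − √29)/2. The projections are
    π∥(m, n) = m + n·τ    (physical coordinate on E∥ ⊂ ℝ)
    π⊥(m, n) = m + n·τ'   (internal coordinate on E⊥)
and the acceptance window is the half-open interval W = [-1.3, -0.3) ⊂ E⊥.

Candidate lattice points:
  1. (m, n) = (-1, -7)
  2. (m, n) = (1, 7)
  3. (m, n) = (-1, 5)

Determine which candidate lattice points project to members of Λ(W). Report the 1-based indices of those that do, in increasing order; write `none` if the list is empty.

Compute τ' = (5−√29)/2 = -0.19258, so π⊥(m,n) = m -0.19258·n.
candidate 1: (m,n)=(-1,-7) → π∥ = -1-7·τ ≈ -37.34808, π⊥ = -1-7·τ' ≈ 0.34808 ∉ [-1.3, -0.3) ⇒ out
candidate 2: (m,n)=(1,7) → π∥ = 1+7·τ ≈ 37.34808, π⊥ = 1+7·τ' ≈ -0.34808 ∈ [-1.3, -0.3) ⇒ IN Λ
candidate 3: (m,n)=(-1,5) → π∥ = -1+5·τ ≈ 24.96291, π⊥ = -1+5·τ' ≈ -1.96291 ∉ [-1.3, -0.3) ⇒ out

2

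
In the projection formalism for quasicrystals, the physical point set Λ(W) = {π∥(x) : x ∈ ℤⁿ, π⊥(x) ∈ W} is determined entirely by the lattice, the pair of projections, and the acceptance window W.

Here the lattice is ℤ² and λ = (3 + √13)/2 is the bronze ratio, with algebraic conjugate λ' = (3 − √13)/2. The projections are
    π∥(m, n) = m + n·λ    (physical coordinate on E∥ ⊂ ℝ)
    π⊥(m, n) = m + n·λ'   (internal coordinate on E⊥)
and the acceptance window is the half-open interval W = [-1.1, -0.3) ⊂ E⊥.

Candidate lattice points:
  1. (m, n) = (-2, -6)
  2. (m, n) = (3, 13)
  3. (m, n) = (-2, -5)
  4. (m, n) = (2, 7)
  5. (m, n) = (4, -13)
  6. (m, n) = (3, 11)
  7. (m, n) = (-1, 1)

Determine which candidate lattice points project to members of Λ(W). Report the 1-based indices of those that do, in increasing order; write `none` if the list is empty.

2, 3, 6

Numerically λ ≈ 3.3028 and λ' = −1/λ ≈ -0.3028.
[1] lift (-2,-6): star map gives -0.1833; window check -1.1 ≤ -0.1833 < -0.3 is false → out
[2] lift (3,13): star map gives -0.9361; window check -1.1 ≤ -0.9361 < -0.3 is true → IN Λ
[3] lift (-2,-5): star map gives -0.4861; window check -1.1 ≤ -0.4861 < -0.3 is true → IN Λ
[4] lift (2,7): star map gives -0.1194; window check -1.1 ≤ -0.1194 < -0.3 is false → out
[5] lift (4,-13): star map gives 7.9361; window check -1.1 ≤ 7.9361 < -0.3 is false → out
[6] lift (3,11): star map gives -0.3305; window check -1.1 ≤ -0.3305 < -0.3 is true → IN Λ
[7] lift (-1,1): star map gives -1.3028; window check -1.1 ≤ -1.3028 < -0.3 is false → out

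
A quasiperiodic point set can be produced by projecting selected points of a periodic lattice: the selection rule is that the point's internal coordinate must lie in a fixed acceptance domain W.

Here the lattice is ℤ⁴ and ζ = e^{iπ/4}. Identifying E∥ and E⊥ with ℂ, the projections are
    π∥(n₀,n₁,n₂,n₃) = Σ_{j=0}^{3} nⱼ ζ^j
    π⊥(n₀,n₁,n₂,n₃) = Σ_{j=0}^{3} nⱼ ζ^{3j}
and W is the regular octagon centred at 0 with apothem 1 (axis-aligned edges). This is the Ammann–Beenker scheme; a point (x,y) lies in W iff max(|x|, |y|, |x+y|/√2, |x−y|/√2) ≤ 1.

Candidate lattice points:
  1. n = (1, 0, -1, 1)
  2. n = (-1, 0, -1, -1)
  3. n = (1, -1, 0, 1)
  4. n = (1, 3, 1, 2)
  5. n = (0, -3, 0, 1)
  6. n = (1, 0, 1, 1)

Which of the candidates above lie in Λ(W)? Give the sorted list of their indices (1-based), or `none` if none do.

none

π⊥(n) = n₀ + n₁ζ³ + n₂ζ⁶ + n₃ζ⁹ where ζ = e^{iπ/4}.
candidate 1: n = (1, 0, -1, 1) → π⊥ ≈ (+1.7071, +1.7071); max(|x|,|y|,|x±y|/√2) = 2.4142 > 1 ⇒ ∉ W
candidate 2: n = (-1, 0, -1, -1) → π⊥ ≈ (-1.7071, +0.2929); max(|x|,|y|,|x±y|/√2) = 1.7071 > 1 ⇒ ∉ W
candidate 3: n = (1, -1, 0, 1) → π⊥ ≈ (+2.4142, +0.0000); max(|x|,|y|,|x±y|/√2) = 2.4142 > 1 ⇒ ∉ W
candidate 4: n = (1, 3, 1, 2) → π⊥ ≈ (+0.2929, +2.5355); max(|x|,|y|,|x±y|/√2) = 2.5355 > 1 ⇒ ∉ W
candidate 5: n = (0, -3, 0, 1) → π⊥ ≈ (+2.8284, -1.4142); max(|x|,|y|,|x±y|/√2) = 3.0000 > 1 ⇒ ∉ W
candidate 6: n = (1, 0, 1, 1) → π⊥ ≈ (+1.7071, -0.2929); max(|x|,|y|,|x±y|/√2) = 1.7071 > 1 ⇒ ∉ W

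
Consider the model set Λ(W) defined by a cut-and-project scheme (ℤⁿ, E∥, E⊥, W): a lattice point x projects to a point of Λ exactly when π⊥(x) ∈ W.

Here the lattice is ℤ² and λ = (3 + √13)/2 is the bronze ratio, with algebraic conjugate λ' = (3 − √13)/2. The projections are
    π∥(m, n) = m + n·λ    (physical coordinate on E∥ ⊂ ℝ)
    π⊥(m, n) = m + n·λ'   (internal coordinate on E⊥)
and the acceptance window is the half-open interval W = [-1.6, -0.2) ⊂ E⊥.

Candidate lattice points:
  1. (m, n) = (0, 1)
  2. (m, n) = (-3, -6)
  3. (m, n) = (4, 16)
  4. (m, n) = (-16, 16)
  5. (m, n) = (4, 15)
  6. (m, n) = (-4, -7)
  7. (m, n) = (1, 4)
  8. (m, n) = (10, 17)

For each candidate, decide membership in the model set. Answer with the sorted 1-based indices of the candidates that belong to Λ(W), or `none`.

1, 2, 3, 5, 7

Compute λ' = (3−√13)/2 = -0.302776, so π⊥(m,n) = m -0.302776·n.
#1 (0,1): internal coord 0 + (1)·λ' = -0.302776; -0.302776 ∈ [-1.6, -0.2) → IN Λ
#2 (-3,-6): internal coord -3 + (-6)·λ' = -1.183346; -1.183346 ∈ [-1.6, -0.2) → IN Λ
#3 (4,16): internal coord 4 + (16)·λ' = -0.844410; -0.844410 ∈ [-1.6, -0.2) → IN Λ
#4 (-16,16): internal coord -16 + (16)·λ' = -20.844410; -20.844410 ∉ [-1.6, -0.2) → out
#5 (4,15): internal coord 4 + (15)·λ' = -0.541635; -0.541635 ∈ [-1.6, -0.2) → IN Λ
#6 (-4,-7): internal coord -4 + (-7)·λ' = -1.880571; -1.880571 ∉ [-1.6, -0.2) → out
#7 (1,4): internal coord 1 + (4)·λ' = -0.211103; -0.211103 ∈ [-1.6, -0.2) → IN Λ
#8 (10,17): internal coord 10 + (17)·λ' = +4.852814; +4.852814 ∉ [-1.6, -0.2) → out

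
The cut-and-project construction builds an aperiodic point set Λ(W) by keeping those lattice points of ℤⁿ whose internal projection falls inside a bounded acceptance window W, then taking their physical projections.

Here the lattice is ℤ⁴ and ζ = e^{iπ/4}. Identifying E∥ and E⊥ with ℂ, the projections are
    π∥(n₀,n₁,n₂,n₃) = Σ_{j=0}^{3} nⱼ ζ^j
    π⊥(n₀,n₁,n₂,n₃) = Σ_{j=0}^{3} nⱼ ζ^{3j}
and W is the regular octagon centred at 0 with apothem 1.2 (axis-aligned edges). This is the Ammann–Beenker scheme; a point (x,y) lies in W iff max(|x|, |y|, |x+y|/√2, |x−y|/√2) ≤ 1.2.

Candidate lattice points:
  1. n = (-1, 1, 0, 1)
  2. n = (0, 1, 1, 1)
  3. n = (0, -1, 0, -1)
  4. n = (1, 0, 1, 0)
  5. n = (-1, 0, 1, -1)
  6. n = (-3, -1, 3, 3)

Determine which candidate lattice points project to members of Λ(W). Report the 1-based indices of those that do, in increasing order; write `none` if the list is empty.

2

Internal map: ζ^{3j} for j=0..3 gives (1,0), (−√2/2,√2/2), (0,−1), (√2/2,√2/2).
candidate 1: n = (-1, 1, 0, 1) → π⊥ ≈ (-1.00000, +1.41421); max(|x|,|y|,|x±y|/√2) = 1.70711 > 1.2 ⇒ ∉ W
candidate 2: n = (0, 1, 1, 1) → π⊥ ≈ (+0.00000, +0.41421); max(|x|,|y|,|x±y|/√2) = 0.41421 ≤ 1.2 ⇒ ∈ W
candidate 3: n = (0, -1, 0, -1) → π⊥ ≈ (+0.00000, -1.41421); max(|x|,|y|,|x±y|/√2) = 1.41421 > 1.2 ⇒ ∉ W
candidate 4: n = (1, 0, 1, 0) → π⊥ ≈ (+1.00000, -1.00000); max(|x|,|y|,|x±y|/√2) = 1.41421 > 1.2 ⇒ ∉ W
candidate 5: n = (-1, 0, 1, -1) → π⊥ ≈ (-1.70711, -1.70711); max(|x|,|y|,|x±y|/√2) = 2.41421 > 1.2 ⇒ ∉ W
candidate 6: n = (-3, -1, 3, 3) → π⊥ ≈ (-0.17157, -1.58579); max(|x|,|y|,|x±y|/√2) = 1.58579 > 1.2 ⇒ ∉ W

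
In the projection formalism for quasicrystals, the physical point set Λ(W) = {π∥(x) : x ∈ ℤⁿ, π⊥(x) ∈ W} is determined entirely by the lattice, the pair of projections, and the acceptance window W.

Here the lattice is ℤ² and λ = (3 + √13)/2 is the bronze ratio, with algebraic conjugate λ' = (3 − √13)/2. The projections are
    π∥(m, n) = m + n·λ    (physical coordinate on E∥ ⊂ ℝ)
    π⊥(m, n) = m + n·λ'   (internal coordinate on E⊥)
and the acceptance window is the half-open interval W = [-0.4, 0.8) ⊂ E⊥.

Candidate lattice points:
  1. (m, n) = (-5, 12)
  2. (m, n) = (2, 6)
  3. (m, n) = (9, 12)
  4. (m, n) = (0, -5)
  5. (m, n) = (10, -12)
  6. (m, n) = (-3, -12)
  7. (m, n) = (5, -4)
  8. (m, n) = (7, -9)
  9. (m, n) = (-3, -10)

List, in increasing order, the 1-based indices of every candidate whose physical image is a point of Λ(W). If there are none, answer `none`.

2, 6, 9

λ' = (3−√13)/2 ≈ -0.3028.
candidate 1: (m,n)=(-5,12) → π∥ = -5+12·λ ≈ 34.6333, π⊥ = -5+12·λ' ≈ -8.6333 ∉ [-0.4, 0.8) ⇒ out
candidate 2: (m,n)=(2,6) → π∥ = 2+6·λ ≈ 21.8167, π⊥ = 2+6·λ' ≈ 0.1833 ∈ [-0.4, 0.8) ⇒ IN Λ
candidate 3: (m,n)=(9,12) → π∥ = 9+12·λ ≈ 48.6333, π⊥ = 9+12·λ' ≈ 5.3667 ∉ [-0.4, 0.8) ⇒ out
candidate 4: (m,n)=(0,-5) → π∥ = 0-5·λ ≈ -16.5139, π⊥ = 0-5·λ' ≈ 1.5139 ∉ [-0.4, 0.8) ⇒ out
candidate 5: (m,n)=(10,-12) → π∥ = 10-12·λ ≈ -29.6333, π⊥ = 10-12·λ' ≈ 13.6333 ∉ [-0.4, 0.8) ⇒ out
candidate 6: (m,n)=(-3,-12) → π∥ = -3-12·λ ≈ -42.6333, π⊥ = -3-12·λ' ≈ 0.6333 ∈ [-0.4, 0.8) ⇒ IN Λ
candidate 7: (m,n)=(5,-4) → π∥ = 5-4·λ ≈ -8.2111, π⊥ = 5-4·λ' ≈ 6.2111 ∉ [-0.4, 0.8) ⇒ out
candidate 8: (m,n)=(7,-9) → π∥ = 7-9·λ ≈ -22.7250, π⊥ = 7-9·λ' ≈ 9.7250 ∉ [-0.4, 0.8) ⇒ out
candidate 9: (m,n)=(-3,-10) → π∥ = -3-10·λ ≈ -36.0278, π⊥ = -3-10·λ' ≈ 0.0278 ∈ [-0.4, 0.8) ⇒ IN Λ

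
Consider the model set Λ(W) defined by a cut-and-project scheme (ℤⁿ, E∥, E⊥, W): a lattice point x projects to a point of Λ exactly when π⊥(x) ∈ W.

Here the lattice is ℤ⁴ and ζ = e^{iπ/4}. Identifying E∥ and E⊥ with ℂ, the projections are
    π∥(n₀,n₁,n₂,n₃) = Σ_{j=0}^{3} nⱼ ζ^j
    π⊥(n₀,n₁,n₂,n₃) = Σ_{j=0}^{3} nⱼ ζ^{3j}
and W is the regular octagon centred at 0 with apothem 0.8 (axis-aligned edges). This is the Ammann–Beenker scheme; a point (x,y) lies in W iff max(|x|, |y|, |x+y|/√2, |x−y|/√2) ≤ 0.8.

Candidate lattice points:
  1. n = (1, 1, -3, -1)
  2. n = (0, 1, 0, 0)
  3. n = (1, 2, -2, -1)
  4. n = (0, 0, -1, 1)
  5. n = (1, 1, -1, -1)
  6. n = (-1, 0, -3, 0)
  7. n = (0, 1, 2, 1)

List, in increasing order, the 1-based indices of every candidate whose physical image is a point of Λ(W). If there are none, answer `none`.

7

With ζ = e^{iπ/4} the internal vectors are ζ^0,ζ^3,ζ^6,ζ^9.
candidate 1: n = (1, 1, -3, -1) → π⊥ ≈ (-0.4142, +3.0000); max(|x|,|y|,|x±y|/√2) = 3.0000 > 0.8 ⇒ ∉ W
candidate 2: n = (0, 1, 0, 0) → π⊥ ≈ (-0.7071, +0.7071); max(|x|,|y|,|x±y|/√2) = 1.0000 > 0.8 ⇒ ∉ W
candidate 3: n = (1, 2, -2, -1) → π⊥ ≈ (-1.1213, +2.7071); max(|x|,|y|,|x±y|/√2) = 2.7071 > 0.8 ⇒ ∉ W
candidate 4: n = (0, 0, -1, 1) → π⊥ ≈ (+0.7071, +1.7071); max(|x|,|y|,|x±y|/√2) = 1.7071 > 0.8 ⇒ ∉ W
candidate 5: n = (1, 1, -1, -1) → π⊥ ≈ (-0.4142, +1.0000); max(|x|,|y|,|x±y|/√2) = 1.0000 > 0.8 ⇒ ∉ W
candidate 6: n = (-1, 0, -3, 0) → π⊥ ≈ (-1.0000, +3.0000); max(|x|,|y|,|x±y|/√2) = 3.0000 > 0.8 ⇒ ∉ W
candidate 7: n = (0, 1, 2, 1) → π⊥ ≈ (+0.0000, -0.5858); max(|x|,|y|,|x±y|/√2) = 0.5858 ≤ 0.8 ⇒ ∈ W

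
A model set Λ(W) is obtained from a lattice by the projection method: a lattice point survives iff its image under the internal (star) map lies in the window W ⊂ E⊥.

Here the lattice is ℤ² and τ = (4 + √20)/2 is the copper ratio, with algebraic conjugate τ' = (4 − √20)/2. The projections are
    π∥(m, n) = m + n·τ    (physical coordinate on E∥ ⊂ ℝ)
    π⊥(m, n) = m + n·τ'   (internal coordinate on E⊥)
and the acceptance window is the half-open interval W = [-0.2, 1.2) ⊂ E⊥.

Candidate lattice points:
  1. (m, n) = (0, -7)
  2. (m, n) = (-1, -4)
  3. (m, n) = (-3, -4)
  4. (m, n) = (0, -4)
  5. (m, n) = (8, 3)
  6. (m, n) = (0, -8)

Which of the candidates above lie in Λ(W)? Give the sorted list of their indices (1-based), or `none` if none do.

τ' = (4−√20)/2 ≈ -0.2361.
#1 (0,-7): internal coord 0 + (-7)·τ' = +1.6525; +1.6525 ∉ [-0.2, 1.2) → out
#2 (-1,-4): internal coord -1 + (-4)·τ' = -0.0557; -0.0557 ∈ [-0.2, 1.2) → IN Λ
#3 (-3,-4): internal coord -3 + (-4)·τ' = -2.0557; -2.0557 ∉ [-0.2, 1.2) → out
#4 (0,-4): internal coord 0 + (-4)·τ' = +0.9443; +0.9443 ∈ [-0.2, 1.2) → IN Λ
#5 (8,3): internal coord 8 + (3)·τ' = +7.2918; +7.2918 ∉ [-0.2, 1.2) → out
#6 (0,-8): internal coord 0 + (-8)·τ' = +1.8885; +1.8885 ∉ [-0.2, 1.2) → out

2, 4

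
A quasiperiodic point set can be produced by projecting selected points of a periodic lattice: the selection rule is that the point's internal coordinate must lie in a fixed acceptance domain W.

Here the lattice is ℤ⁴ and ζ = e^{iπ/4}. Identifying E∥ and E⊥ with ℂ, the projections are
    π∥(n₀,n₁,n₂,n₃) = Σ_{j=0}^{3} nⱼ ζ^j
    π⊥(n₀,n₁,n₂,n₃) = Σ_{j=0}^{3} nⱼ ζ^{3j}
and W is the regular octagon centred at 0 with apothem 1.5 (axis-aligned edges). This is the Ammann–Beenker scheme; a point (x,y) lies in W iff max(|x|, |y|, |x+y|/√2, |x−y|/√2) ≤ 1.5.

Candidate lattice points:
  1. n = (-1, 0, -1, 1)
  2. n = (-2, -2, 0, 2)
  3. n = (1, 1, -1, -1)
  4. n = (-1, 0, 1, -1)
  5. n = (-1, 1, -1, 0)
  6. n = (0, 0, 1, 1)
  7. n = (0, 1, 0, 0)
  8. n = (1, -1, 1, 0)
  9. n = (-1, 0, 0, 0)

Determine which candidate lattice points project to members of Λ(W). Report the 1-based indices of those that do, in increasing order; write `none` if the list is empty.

2, 3, 6, 7, 9

With ζ = e^{iπ/4} the internal vectors are ζ^0,ζ^3,ζ^6,ζ^9.
#1 (-1, 0, -1, 1): internal (-0.292893, 1.707107); octagon support 1.707107 vs apothem 1.5 → ∉ W
#2 (-2, -2, 0, 2): internal (0.828427, 0.000000); octagon support 0.828427 vs apothem 1.5 → ∈ W
#3 (1, 1, -1, -1): internal (-0.414214, 1.000000); octagon support 1.000000 vs apothem 1.5 → ∈ W
#4 (-1, 0, 1, -1): internal (-1.707107, -1.707107); octagon support 2.414214 vs apothem 1.5 → ∉ W
#5 (-1, 1, -1, 0): internal (-1.707107, 1.707107); octagon support 2.414214 vs apothem 1.5 → ∉ W
#6 (0, 0, 1, 1): internal (0.707107, -0.292893); octagon support 0.707107 vs apothem 1.5 → ∈ W
#7 (0, 1, 0, 0): internal (-0.707107, 0.707107); octagon support 1.000000 vs apothem 1.5 → ∈ W
#8 (1, -1, 1, 0): internal (1.707107, -1.707107); octagon support 2.414214 vs apothem 1.5 → ∉ W
#9 (-1, 0, 0, 0): internal (-1.000000, 0.000000); octagon support 1.000000 vs apothem 1.5 → ∈ W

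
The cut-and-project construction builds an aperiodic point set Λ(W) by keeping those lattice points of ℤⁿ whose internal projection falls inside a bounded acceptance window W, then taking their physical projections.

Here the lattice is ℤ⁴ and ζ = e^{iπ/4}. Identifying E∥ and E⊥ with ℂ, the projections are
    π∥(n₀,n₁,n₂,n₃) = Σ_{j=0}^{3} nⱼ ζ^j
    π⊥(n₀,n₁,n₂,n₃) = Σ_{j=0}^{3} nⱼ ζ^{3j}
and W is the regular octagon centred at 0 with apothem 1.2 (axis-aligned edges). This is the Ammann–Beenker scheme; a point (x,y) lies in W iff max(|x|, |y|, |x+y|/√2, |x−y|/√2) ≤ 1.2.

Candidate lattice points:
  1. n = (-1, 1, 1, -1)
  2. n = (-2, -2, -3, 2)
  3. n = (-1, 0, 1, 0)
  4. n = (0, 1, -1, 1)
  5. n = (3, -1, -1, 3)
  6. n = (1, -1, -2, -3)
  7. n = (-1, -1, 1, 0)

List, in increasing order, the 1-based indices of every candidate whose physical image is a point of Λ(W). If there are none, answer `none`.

6

π⊥(n) = n₀ + n₁ζ³ + n₂ζ⁶ + n₃ζ⁹ where ζ = e^{iπ/4}.
#1 (-1, 1, 1, -1): internal (-2.41421, -1.00000); octagon support 2.41421 vs apothem 1.2 → ∉ W
#2 (-2, -2, -3, 2): internal (0.82843, 3.00000); octagon support 3.00000 vs apothem 1.2 → ∉ W
#3 (-1, 0, 1, 0): internal (-1.00000, -1.00000); octagon support 1.41421 vs apothem 1.2 → ∉ W
#4 (0, 1, -1, 1): internal (0.00000, 2.41421); octagon support 2.41421 vs apothem 1.2 → ∉ W
#5 (3, -1, -1, 3): internal (5.82843, 2.41421); octagon support 5.82843 vs apothem 1.2 → ∉ W
#6 (1, -1, -2, -3): internal (-0.41421, -0.82843); octagon support 0.87868 vs apothem 1.2 → ∈ W
#7 (-1, -1, 1, 0): internal (-0.29289, -1.70711); octagon support 1.70711 vs apothem 1.2 → ∉ W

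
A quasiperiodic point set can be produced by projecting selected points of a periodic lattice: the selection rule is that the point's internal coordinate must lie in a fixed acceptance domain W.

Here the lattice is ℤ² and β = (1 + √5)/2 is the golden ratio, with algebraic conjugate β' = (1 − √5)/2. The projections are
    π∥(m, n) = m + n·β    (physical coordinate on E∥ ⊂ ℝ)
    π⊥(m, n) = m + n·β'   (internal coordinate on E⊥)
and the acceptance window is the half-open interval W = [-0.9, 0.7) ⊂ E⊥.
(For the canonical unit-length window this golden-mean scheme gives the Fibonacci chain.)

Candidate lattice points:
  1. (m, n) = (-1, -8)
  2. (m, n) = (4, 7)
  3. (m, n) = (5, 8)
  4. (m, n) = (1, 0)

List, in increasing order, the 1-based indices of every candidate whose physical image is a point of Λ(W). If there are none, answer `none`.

2, 3

β' = (1−√5)/2 ≈ -0.618034.
candidate 1: (m,n)=(-1,-8) → π∥ = -1-8·β ≈ -13.944272, π⊥ = -1-8·β' ≈ 3.944272 ∉ [-0.9, 0.7) ⇒ out
candidate 2: (m,n)=(4,7) → π∥ = 4+7·β ≈ 15.326238, π⊥ = 4+7·β' ≈ -0.326238 ∈ [-0.9, 0.7) ⇒ IN Λ
candidate 3: (m,n)=(5,8) → π∥ = 5+8·β ≈ 17.944272, π⊥ = 5+8·β' ≈ 0.055728 ∈ [-0.9, 0.7) ⇒ IN Λ
candidate 4: (m,n)=(1,0) → π∥ = 1+0·β ≈ 1.000000, π⊥ = 1+0·β' ≈ 1.000000 ∉ [-0.9, 0.7) ⇒ out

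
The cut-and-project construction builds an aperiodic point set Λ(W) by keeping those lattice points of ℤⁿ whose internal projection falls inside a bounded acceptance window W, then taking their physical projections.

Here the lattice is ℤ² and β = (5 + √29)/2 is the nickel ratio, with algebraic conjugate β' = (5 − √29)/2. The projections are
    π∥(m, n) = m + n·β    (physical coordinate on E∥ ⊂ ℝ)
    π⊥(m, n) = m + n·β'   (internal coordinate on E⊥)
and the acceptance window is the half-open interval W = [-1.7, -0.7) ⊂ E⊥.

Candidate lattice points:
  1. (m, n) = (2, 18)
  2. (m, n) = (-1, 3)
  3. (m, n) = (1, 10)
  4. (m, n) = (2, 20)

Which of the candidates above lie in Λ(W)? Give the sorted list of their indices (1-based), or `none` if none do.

1, 2, 3

Numerically β ≈ 5.19258 and β' = −1/β ≈ -0.19258.
candidate 1: (m,n)=(2,18) → π∥ = 2+18·β ≈ 95.46648, π⊥ = 2+18·β' ≈ -1.46648 ∈ [-1.7, -0.7) ⇒ IN Λ
candidate 2: (m,n)=(-1,3) → π∥ = -1+3·β ≈ 14.57775, π⊥ = -1+3·β' ≈ -1.57775 ∈ [-1.7, -0.7) ⇒ IN Λ
candidate 3: (m,n)=(1,10) → π∥ = 1+10·β ≈ 52.92582, π⊥ = 1+10·β' ≈ -0.92582 ∈ [-1.7, -0.7) ⇒ IN Λ
candidate 4: (m,n)=(2,20) → π∥ = 2+20·β ≈ 105.85165, π⊥ = 2+20·β' ≈ -1.85165 ∉ [-1.7, -0.7) ⇒ out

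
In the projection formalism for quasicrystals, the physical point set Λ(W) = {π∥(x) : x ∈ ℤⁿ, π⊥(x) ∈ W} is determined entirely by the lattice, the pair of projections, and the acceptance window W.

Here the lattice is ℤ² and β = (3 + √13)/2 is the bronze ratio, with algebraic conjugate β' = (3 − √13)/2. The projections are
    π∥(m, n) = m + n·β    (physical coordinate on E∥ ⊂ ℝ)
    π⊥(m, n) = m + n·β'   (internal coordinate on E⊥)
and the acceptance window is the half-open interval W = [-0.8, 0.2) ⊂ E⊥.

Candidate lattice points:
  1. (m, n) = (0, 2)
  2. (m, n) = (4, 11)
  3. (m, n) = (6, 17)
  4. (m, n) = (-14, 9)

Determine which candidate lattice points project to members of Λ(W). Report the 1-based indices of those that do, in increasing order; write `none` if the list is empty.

Numerically β ≈ 3.3028 and β' = −1/β ≈ -0.3028.
#1 (0,2): internal coord 0 + (2)·β' = -0.6056; -0.6056 ∈ [-0.8, 0.2) → IN Λ
#2 (4,11): internal coord 4 + (11)·β' = +0.6695; +0.6695 ∉ [-0.8, 0.2) → out
#3 (6,17): internal coord 6 + (17)·β' = +0.8528; +0.8528 ∉ [-0.8, 0.2) → out
#4 (-14,9): internal coord -14 + (9)·β' = -16.7250; -16.7250 ∉ [-0.8, 0.2) → out

1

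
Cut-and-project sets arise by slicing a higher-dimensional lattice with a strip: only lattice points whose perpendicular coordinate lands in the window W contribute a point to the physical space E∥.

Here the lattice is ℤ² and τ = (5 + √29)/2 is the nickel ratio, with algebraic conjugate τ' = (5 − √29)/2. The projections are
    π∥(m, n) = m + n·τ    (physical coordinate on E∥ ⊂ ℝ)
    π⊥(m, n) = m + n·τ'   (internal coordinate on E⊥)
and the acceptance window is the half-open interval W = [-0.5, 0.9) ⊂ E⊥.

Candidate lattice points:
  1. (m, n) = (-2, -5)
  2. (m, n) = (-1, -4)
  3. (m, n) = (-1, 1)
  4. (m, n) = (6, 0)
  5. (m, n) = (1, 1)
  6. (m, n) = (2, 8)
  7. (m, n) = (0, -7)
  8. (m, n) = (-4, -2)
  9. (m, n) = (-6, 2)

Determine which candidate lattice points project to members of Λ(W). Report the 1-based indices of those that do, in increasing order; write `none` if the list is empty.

2, 5, 6

τ' = (5−√29)/2 ≈ -0.192582.
candidate 1: (m,n)=(-2,-5) → π∥ = -2-5·τ ≈ -27.962912, π⊥ = -2-5·τ' ≈ -1.037088 ∉ [-0.5, 0.9) ⇒ out
candidate 2: (m,n)=(-1,-4) → π∥ = -1-4·τ ≈ -21.770330, π⊥ = -1-4·τ' ≈ -0.229670 ∈ [-0.5, 0.9) ⇒ IN Λ
candidate 3: (m,n)=(-1,1) → π∥ = -1+1·τ ≈ 4.192582, π⊥ = -1+1·τ' ≈ -1.192582 ∉ [-0.5, 0.9) ⇒ out
candidate 4: (m,n)=(6,0) → π∥ = 6+0·τ ≈ 6.000000, π⊥ = 6+0·τ' ≈ 6.000000 ∉ [-0.5, 0.9) ⇒ out
candidate 5: (m,n)=(1,1) → π∥ = 1+1·τ ≈ 6.192582, π⊥ = 1+1·τ' ≈ 0.807418 ∈ [-0.5, 0.9) ⇒ IN Λ
candidate 6: (m,n)=(2,8) → π∥ = 2+8·τ ≈ 43.540659, π⊥ = 2+8·τ' ≈ 0.459341 ∈ [-0.5, 0.9) ⇒ IN Λ
candidate 7: (m,n)=(0,-7) → π∥ = 0-7·τ ≈ -36.348077, π⊥ = 0-7·τ' ≈ 1.348077 ∉ [-0.5, 0.9) ⇒ out
candidate 8: (m,n)=(-4,-2) → π∥ = -4-2·τ ≈ -14.385165, π⊥ = -4-2·τ' ≈ -3.614835 ∉ [-0.5, 0.9) ⇒ out
candidate 9: (m,n)=(-6,2) → π∥ = -6+2·τ ≈ 4.385165, π⊥ = -6+2·τ' ≈ -6.385165 ∉ [-0.5, 0.9) ⇒ out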